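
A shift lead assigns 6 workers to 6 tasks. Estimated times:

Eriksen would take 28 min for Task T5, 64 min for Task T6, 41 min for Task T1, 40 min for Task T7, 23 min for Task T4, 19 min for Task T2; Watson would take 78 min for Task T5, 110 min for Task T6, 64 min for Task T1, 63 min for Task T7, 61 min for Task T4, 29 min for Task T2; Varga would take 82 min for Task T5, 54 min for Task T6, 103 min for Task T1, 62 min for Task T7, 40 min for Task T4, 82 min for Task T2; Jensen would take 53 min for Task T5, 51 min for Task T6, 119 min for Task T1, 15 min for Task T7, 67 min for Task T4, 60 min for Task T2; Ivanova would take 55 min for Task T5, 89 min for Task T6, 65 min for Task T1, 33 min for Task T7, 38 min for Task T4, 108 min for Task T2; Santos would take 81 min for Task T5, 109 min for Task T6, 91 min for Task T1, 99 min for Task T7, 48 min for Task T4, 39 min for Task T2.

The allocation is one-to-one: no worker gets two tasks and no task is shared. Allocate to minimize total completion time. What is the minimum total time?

Optimal: Eriksen→Task T5 (28 min), Watson→Task T1 (64 min), Varga→Task T6 (54 min), Jensen→Task T7 (15 min), Ivanova→Task T4 (38 min), Santos→Task T2 (39 min) — total 28+64+54+15+38+39 = 238 min.

Min total: 238 min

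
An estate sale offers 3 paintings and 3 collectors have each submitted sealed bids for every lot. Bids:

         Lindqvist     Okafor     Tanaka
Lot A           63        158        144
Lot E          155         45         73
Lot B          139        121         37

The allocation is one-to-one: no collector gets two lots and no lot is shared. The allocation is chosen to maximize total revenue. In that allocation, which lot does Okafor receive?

Optimal: Lindqvist→Lot E ($155), Okafor→Lot B ($121), Tanaka→Lot A ($144) — total 155+121+144 = $420.
Max-entry greedy (repeatedly take the single best remaining cell) gives $350, worse by 70.
Next-best assignment: Lindqvist→Lot B, Okafor→Lot A, Tanaka→Lot E = $370.
No other one-to-one assignment exceeds $420.
Okafor's own top lot is Lot A ($158), but forcing Okafor→Lot A and reassigning the rest optimally gives only $370 — worse by 50.

Okafor receives Lot B.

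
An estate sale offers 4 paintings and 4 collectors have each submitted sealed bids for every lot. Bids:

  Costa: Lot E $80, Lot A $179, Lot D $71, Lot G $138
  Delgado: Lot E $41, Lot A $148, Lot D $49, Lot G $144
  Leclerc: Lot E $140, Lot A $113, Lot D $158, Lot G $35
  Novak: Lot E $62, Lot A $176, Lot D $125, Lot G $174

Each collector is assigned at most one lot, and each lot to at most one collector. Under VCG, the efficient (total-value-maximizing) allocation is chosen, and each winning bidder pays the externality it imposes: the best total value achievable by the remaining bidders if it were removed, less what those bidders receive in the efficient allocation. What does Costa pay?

Costa pays $71.

Efficient allocation: Costa→Lot A ($179), Delgado→Lot G ($144), Leclerc→Lot E ($140), Novak→Lot D ($125); total welfare W = $588.
Costa receives Lot A at value $179, so the others get W − 179 = $409.
Without Costa: best allocation of the remaining 3 bidders over all 4 lots is Delgado→Lot A ($148), Leclerc→Lot D ($158), Novak→Lot G ($174), total $480.
VCG payment = (others' best without Costa) − (others' welfare with Costa) = 480 − 409 = $71.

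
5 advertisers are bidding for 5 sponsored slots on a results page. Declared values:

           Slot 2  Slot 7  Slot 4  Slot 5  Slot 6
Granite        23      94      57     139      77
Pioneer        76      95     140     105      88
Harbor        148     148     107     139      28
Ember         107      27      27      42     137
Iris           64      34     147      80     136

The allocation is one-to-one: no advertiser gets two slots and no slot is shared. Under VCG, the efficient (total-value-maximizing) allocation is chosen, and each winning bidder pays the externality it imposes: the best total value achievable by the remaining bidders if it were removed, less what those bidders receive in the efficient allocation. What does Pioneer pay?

Pioneer pays $41.

Efficient allocation: Granite→Slot 5 ($139), Pioneer→Slot 4 ($140), Harbor→Slot 7 ($148), Ember→Slot 2 ($107), Iris→Slot 6 ($136); total welfare W = $670.
Pioneer receives Slot 4 at value $140, so the others get W − 140 = $530.
Without Pioneer: best allocation of the remaining 4 bidders over all 5 slots is Granite→Slot 5 ($139), Harbor→Slot 2 ($148), Ember→Slot 6 ($137), Iris→Slot 4 ($147), total $571.
VCG payment = (others' best without Pioneer) − (others' welfare with Pioneer) = 571 − 530 = $41.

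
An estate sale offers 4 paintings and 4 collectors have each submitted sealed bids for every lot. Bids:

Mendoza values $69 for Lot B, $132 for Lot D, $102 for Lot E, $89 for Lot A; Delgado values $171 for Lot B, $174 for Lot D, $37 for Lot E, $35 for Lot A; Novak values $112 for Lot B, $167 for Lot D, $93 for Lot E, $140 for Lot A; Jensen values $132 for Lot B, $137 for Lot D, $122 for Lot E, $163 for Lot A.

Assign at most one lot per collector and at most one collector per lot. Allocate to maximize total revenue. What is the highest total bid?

Maximum total: $603

Treat this as an assignment problem: match each collector to one lot.
Optimal: Mendoza→Lot E ($102), Delgado→Lot B ($171), Novak→Lot D ($167), Jensen→Lot A ($163) — total 102+171+167+163 = $603.
Max-entry greedy (repeatedly take the single best remaining cell) gives $551, worse by 52.
Swapping Novak↔Jensen (Novak→Lot A $140, Jensen→Lot D $137) loses 53.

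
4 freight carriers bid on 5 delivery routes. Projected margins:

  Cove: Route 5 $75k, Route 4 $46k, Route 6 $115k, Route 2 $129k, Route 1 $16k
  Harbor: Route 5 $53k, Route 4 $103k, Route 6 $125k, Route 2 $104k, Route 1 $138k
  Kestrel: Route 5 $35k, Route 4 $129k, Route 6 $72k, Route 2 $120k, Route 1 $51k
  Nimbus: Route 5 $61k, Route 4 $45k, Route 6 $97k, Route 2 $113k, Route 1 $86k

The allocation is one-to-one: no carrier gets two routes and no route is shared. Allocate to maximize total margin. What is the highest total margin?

This is the linear assignment problem.
Optimal: Cove→Route 6 ($115k), Harbor→Route 1 ($138k), Kestrel→Route 4 ($129k), Nimbus→Route 2 ($113k) — total 115+138+129+113 = $495k.
Row-greedy (each carrier in turn takes its best remaining route) gives $493k, worse by 2.
Swapping Harbor↔Cove (Harbor→Route 6 $125k, Cove→Route 1 $16k) loses 112.
Checked against all permutations: $495k is optimal.

Max total: $495k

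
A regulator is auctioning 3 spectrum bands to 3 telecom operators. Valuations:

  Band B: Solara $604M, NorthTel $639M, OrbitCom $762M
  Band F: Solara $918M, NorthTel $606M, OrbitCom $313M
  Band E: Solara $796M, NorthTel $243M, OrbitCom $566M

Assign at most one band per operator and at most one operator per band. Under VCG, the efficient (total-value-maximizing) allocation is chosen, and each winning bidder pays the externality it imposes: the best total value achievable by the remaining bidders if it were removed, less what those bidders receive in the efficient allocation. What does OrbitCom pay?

OrbitCom pays $155M.

Efficient allocation: Solara→Band E ($796M), NorthTel→Band F ($606M), OrbitCom→Band B ($762M); total welfare W = $2164M.
OrbitCom receives Band B at value $762M, so the others get W − 762 = $1402M.
Without OrbitCom: best allocation of the remaining 2 bidders over all 3 bands is Solara→Band F ($918M), NorthTel→Band B ($639M), total $1557M.
VCG payment = (others' best without OrbitCom) − (others' welfare with OrbitCom) = 1557 − 1402 = $155M.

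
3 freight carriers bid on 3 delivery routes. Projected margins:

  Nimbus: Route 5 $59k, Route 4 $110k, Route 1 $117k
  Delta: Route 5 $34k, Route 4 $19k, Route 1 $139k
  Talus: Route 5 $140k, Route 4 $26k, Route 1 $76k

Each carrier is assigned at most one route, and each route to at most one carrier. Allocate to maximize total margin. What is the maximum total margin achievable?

Optimal: Nimbus→Route 4 ($110k), Delta→Route 1 ($139k), Talus→Route 5 ($140k) — total 110+139+140 = $389k.
Row-greedy (each carrier in turn takes its best remaining route) gives $177k, worse by 212.
Swapping Delta↔Talus (Delta→Route 5 $34k, Talus→Route 1 $76k) loses 169.

Max total: $389k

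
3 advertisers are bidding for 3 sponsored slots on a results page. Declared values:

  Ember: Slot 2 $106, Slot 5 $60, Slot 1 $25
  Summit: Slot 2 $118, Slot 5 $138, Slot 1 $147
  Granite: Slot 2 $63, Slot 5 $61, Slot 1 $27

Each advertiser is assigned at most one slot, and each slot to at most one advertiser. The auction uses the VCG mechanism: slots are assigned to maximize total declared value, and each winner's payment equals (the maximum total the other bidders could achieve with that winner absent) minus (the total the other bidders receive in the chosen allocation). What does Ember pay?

Efficient allocation: Ember→Slot 2 ($106), Summit→Slot 1 ($147), Granite→Slot 5 ($61); total welfare W = $314.
Ember receives Slot 2 at value $106, so the others get W − 106 = $208.
Without Ember: best allocation of the remaining 2 bidders over all 3 slots is Summit→Slot 1 ($147), Granite→Slot 2 ($63), total $210.
VCG payment = (others' best without Ember) − (others' welfare with Ember) = 210 − 208 = $2.

Ember pays $2.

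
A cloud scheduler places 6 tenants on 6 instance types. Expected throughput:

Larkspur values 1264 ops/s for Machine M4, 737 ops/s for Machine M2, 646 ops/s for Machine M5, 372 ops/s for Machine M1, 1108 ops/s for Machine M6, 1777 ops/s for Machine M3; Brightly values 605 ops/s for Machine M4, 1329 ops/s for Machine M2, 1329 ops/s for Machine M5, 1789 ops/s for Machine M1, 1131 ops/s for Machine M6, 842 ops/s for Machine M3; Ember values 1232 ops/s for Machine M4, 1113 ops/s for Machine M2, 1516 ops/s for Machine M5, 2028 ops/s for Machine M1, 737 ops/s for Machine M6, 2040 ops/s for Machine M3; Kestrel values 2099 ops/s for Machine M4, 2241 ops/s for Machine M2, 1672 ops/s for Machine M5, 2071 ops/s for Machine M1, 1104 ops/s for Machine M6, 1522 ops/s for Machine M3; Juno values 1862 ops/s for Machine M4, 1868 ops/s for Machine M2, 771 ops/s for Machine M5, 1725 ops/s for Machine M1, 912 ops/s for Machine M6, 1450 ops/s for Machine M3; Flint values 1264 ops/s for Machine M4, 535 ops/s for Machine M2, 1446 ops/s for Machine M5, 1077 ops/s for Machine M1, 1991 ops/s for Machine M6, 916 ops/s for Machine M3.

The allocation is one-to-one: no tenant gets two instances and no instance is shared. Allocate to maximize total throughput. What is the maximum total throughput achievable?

Max total: 11228 ops/s

Optimal: Larkspur→Machine M3 (1777 ops/s), Brightly→Machine M5 (1329 ops/s), Ember→Machine M1 (2028 ops/s), Kestrel→Machine M2 (2241 ops/s), Juno→Machine M4 (1862 ops/s), Flint→Machine M6 (1991 ops/s) — total 1777+1329+2028+2241+1862+1991 = 11228 ops/s.
Row-greedy (each tenant in turn takes its best remaining instance) gives 11176 ops/s, worse by 52.
Next-best assignment: Larkspur→Machine M3, Brightly→Machine M1, Ember→Machine M5, Kestrel→Machine M2, Juno→Machine M4, Flint→Machine M6 = 11176 ops/s.
Swapping Brightly↔Flint (Brightly→Machine M6 1131 ops/s, Flint→Machine M5 1446 ops/s) loses 743.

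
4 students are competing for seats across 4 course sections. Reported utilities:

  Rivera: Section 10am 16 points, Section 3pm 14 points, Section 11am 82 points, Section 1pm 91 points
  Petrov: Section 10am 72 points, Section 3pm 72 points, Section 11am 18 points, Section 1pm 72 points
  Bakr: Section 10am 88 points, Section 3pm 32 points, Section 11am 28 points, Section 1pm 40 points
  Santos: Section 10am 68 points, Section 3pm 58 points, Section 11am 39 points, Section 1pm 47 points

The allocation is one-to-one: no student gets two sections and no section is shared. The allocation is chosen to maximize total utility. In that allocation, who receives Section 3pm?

Santos receives Section 3pm.

This is the linear assignment problem.
Optimal: Rivera→Section 11am (82 points), Petrov→Section 1pm (72 points), Bakr→Section 10am (88 points), Santos→Section 3pm (58 points) — total 82+72+88+58 = 300 points.
Max-entry greedy (repeatedly take the single best remaining cell) gives 290 points, worse by 10.
Swapping Bakr↔Santos (Bakr→Section 3pm 32 points, Santos→Section 10am 68 points) loses 46.
Every other assignment is strictly worse.
Santos's own top section is Section 10am (68 points), but forcing Santos→Section 10am and reassigning the rest optimally gives only 262 points — worse by 38.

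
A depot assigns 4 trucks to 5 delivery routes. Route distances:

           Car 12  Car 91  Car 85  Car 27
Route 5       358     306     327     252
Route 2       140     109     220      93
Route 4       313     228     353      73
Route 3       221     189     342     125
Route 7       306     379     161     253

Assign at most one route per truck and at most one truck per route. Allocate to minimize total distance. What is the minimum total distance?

Treat this as an assignment problem: match each truck to one route.
Optimal: Car 12→Route 2 (140 km), Car 91→Route 3 (189 km), Car 85→Route 7 (161 km), Car 27→Route 4 (73 km) — total 140+189+161+73 = 563 km.
Min-entry greedy (repeatedly take the single cheapest remaining cell) gives 564 km, worse by 1.

Min total: 563 km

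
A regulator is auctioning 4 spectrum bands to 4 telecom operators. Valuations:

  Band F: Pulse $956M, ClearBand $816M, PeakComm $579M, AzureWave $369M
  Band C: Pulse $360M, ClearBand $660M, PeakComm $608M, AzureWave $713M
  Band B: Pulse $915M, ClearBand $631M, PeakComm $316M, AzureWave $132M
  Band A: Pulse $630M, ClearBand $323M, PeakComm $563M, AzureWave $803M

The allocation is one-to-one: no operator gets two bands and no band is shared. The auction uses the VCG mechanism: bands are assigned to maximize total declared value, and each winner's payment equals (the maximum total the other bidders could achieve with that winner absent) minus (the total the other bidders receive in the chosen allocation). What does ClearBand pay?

Efficient allocation: Pulse→Band B ($915M), ClearBand→Band F ($816M), PeakComm→Band C ($608M), AzureWave→Band A ($803M); total welfare W = $3142M.
ClearBand receives Band F at value $816M, so the others get W − 816 = $2326M.
Without ClearBand: best allocation of the remaining 3 bidders over all 4 bands is Pulse→Band F ($956M), PeakComm→Band C ($608M), AzureWave→Band A ($803M), total $2367M.
VCG payment = (others' best without ClearBand) − (others' welfare with ClearBand) = 2367 − 2326 = $41M.

ClearBand pays $41M.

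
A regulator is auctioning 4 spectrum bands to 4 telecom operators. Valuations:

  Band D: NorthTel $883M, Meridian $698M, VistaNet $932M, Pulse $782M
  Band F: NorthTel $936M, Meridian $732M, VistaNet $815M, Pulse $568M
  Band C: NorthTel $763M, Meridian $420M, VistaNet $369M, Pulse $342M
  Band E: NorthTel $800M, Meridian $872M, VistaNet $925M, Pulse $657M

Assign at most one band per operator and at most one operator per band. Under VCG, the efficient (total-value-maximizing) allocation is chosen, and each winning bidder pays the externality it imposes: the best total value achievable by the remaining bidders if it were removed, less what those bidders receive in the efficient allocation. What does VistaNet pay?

Efficient allocation: NorthTel→Band C ($763M), Meridian→Band E ($872M), VistaNet→Band F ($815M), Pulse→Band D ($782M); total welfare W = $3232M.
VistaNet receives Band F at value $815M, so the others get W − 815 = $2417M.
Without VistaNet: best allocation of the remaining 3 bidders over all 4 bands is NorthTel→Band F ($936M), Meridian→Band E ($872M), Pulse→Band D ($782M), total $2590M.
VCG payment = (others' best without VistaNet) − (others' welfare with VistaNet) = 2590 − 2417 = $173M.

VistaNet pays $173M.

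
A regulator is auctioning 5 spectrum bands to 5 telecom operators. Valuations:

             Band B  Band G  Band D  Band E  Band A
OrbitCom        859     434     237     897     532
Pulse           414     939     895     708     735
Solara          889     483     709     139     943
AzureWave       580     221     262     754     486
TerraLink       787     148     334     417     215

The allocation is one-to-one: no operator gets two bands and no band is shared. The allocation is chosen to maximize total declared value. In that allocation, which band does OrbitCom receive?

OrbitCom receives Band B.

This is the linear assignment problem.
Optimal: OrbitCom→Band B ($859M), Pulse→Band G ($939M), Solara→Band A ($943M), AzureWave→Band E ($754M), TerraLink→Band D ($334M) — total 859+939+943+754+334 = $3829M.
Max-entry greedy (repeatedly take the single best remaining cell) gives $3828M, worse by 1.
Next-best assignment: OrbitCom→Band E, Pulse→Band G, Solara→Band A, AzureWave→Band D, TerraLink→Band B = $3828M.
OrbitCom's own top band is Band E ($897M), but forcing OrbitCom→Band E and reassigning the rest optimally gives only $3828M — worse by 1.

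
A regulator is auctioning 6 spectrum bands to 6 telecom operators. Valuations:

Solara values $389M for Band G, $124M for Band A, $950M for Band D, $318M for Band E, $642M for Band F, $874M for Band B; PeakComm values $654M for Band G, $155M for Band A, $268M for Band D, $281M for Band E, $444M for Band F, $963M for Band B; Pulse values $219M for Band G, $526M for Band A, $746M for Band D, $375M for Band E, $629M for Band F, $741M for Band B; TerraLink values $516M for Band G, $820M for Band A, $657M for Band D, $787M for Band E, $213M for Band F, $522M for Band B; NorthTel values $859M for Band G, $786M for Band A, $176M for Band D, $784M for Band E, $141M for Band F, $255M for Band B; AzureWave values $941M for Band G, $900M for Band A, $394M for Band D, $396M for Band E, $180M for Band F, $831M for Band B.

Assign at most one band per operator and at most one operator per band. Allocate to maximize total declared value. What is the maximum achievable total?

This is a one-to-one assignment (maximum-weight bipartite matching).
Optimal: Solara→Band D ($950M), PeakComm→Band B ($963M), Pulse→Band F ($629M), TerraLink→Band E ($787M), NorthTel→Band G ($859M), AzureWave→Band A ($900M) — total 950+963+629+787+859+900 = $5088M.
No other one-to-one assignment exceeds $5088M.

Max total: $5088M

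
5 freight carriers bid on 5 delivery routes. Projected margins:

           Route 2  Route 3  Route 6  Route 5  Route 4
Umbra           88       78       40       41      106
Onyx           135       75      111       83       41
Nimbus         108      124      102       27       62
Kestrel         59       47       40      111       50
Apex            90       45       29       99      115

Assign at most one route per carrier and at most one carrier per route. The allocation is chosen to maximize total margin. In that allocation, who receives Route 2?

Umbra receives Route 2.

Optimal: Umbra→Route 2 ($88k), Onyx→Route 6 ($111k), Nimbus→Route 3 ($124k), Kestrel→Route 5 ($111k), Apex→Route 4 ($115k) — total 88+111+124+111+115 = $549k.
Umbra's own top route is Route 4 ($106k), but forcing Umbra→Route 4 and reassigning the rest optimally gives only $542k — worse by 7.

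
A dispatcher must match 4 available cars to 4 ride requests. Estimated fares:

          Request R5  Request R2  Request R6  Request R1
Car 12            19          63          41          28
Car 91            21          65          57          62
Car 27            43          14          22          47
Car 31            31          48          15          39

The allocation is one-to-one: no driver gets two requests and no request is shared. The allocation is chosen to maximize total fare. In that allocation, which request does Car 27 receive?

Car 27 receives Request R5.

This is a one-to-one assignment (maximum-weight bipartite matching).
Optimal: Car 12→Request R2 ($63), Car 91→Request R6 ($57), Car 27→Request R5 ($43), Car 31→Request R1 ($39) — total 63+57+43+39 = $202.
Column-greedy (each request in turn goes to its best remaining driver) gives $188, worse by 14.
Swapping Car 27↔Car 91 (Car 27→Request R6 $22, Car 91→Request R5 $21) loses 57.
No other one-to-one assignment exceeds $202.
Car 27's own top request is Request R1 ($47), but forcing Car 27→Request R1 and reassigning the rest optimally gives only $198 — worse by 4.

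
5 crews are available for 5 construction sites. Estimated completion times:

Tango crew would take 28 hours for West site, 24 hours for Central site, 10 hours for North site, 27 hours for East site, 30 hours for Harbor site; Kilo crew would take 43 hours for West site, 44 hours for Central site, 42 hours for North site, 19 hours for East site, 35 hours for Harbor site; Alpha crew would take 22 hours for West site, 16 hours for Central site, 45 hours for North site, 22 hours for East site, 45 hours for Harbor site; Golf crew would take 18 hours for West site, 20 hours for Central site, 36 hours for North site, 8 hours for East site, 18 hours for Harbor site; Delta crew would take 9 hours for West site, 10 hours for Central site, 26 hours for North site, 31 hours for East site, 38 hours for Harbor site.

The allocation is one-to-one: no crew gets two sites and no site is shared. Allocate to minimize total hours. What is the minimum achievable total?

Minimum total: 72 hours

Optimal: Tango crew→North site (10 hours), Kilo crew→East site (19 hours), Alpha crew→Central site (16 hours), Golf crew→Harbor site (18 hours), Delta crew→West site (9 hours) — total 10+19+16+18+9 = 72 hours.
Row-greedy (each crew in turn takes its cheapest remaining site) gives 101 hours, worse by 29.
Next-best assignment: Tango crew→North site, Kilo crew→Harbor site, Alpha crew→Central site, Golf crew→East site, Delta crew→West site = 78 hours.
No other one-to-one assignment undercuts 72 hours.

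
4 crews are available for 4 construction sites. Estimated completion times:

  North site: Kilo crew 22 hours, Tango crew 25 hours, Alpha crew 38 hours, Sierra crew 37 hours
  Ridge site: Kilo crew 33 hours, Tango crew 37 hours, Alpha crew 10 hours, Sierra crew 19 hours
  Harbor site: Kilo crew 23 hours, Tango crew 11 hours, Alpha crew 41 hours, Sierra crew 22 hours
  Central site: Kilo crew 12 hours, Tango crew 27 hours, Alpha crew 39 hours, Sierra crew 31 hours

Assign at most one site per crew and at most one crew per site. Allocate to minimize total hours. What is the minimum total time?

Optimal: Kilo crew→Central site (12 hours), Tango crew→North site (25 hours), Alpha crew→Ridge site (10 hours), Sierra crew→Harbor site (22 hours) — total 12+25+10+22 = 69 hours.

Minimum total: 69 hours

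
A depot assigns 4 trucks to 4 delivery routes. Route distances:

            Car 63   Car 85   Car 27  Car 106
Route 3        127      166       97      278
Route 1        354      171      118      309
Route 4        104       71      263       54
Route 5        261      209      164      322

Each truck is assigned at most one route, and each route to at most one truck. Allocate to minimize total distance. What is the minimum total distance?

Min total: 508 km

This is a one-to-one assignment (minimum-cost bipartite matching).
Optimal: Car 63→Route 3 (127 km), Car 85→Route 5 (209 km), Car 27→Route 1 (118 km), Car 106→Route 4 (54 km) — total 127+209+118+54 = 508 km.
Column-greedy (each route in turn goes to its cheapest remaining truck) gives 583 km, worse by 75.
Swapping Car 106↔Car 27 (Car 106→Route 1 309 km, Car 27→Route 4 263 km) adds 400.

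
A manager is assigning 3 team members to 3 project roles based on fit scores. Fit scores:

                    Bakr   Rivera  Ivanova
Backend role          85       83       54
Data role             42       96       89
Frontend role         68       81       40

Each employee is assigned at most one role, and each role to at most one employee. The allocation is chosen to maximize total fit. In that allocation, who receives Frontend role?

Optimal: Bakr→Backend role (85 pts), Rivera→Frontend role (81 pts), Ivanova→Data role (89 pts) — total 85+81+89 = 255 pts.
Rivera's own top role is Data role (96 pts), but forcing Rivera→Data role and reassigning the rest optimally gives only 221 pts — worse by 34.

Rivera receives Frontend role.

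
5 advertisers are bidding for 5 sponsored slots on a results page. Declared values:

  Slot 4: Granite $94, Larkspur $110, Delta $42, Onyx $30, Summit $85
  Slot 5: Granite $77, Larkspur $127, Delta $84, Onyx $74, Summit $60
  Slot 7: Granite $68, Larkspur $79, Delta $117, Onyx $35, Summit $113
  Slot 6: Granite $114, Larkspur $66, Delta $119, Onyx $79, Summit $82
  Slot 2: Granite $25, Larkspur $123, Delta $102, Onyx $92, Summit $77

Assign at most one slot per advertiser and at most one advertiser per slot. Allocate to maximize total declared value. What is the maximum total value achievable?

Maximum total: $545

Optimal: Granite→Slot 4 ($94), Larkspur→Slot 5 ($127), Delta→Slot 6 ($119), Onyx→Slot 2 ($92), Summit→Slot 7 ($113) — total 94+127+119+92+113 = $545.
Column-greedy (each slot in turn goes to its best remaining advertiser) gives $513, worse by 32.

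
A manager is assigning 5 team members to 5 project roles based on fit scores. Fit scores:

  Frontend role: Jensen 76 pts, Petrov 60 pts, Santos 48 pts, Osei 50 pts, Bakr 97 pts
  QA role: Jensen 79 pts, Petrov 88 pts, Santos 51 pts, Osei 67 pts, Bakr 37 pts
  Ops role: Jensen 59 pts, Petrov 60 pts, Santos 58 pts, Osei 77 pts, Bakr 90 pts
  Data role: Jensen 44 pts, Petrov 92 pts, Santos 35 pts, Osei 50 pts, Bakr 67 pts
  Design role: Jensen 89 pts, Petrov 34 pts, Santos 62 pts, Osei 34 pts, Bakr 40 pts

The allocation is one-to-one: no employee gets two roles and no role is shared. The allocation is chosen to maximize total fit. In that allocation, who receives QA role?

This is a one-to-one assignment (maximum-weight bipartite matching).
Optimal: Jensen→QA role (79 pts), Petrov→Data role (92 pts), Santos→Design role (62 pts), Osei→Ops role (77 pts), Bakr→Frontend role (97 pts) — total 79+92+62+77+97 = 407 pts.
Max-entry greedy (repeatedly take the single best remaining cell) gives 406 pts, worse by 1.
Swapping Jensen↔Osei (Jensen→Ops role 59 pts, Osei→QA role 67 pts) loses 30.
Every other assignment is strictly worse.
Jensen's own top role is Design role (89 pts), but forcing Jensen→Design role and reassigning the rest optimally gives only 406 pts — worse by 1.

Jensen receives QA role.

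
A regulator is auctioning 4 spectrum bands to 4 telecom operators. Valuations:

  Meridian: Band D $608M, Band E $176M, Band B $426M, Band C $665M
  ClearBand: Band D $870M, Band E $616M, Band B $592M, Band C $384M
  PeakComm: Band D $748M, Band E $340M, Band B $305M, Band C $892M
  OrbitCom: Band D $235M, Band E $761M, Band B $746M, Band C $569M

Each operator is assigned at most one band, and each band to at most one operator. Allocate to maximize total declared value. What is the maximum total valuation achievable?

This is a one-to-one assignment (maximum-weight bipartite matching).
Optimal: Meridian→Band B ($426M), ClearBand→Band D ($870M), PeakComm→Band C ($892M), OrbitCom→Band E ($761M) — total 426+870+892+761 = $2949M.
Row-greedy (each operator in turn takes its best remaining band) gives $2621M, worse by 328.
Swapping Meridian↔ClearBand (Meridian→Band D $608M, ClearBand→Band B $592M) loses 96.
Every other assignment is strictly worse.

Max total: $2949M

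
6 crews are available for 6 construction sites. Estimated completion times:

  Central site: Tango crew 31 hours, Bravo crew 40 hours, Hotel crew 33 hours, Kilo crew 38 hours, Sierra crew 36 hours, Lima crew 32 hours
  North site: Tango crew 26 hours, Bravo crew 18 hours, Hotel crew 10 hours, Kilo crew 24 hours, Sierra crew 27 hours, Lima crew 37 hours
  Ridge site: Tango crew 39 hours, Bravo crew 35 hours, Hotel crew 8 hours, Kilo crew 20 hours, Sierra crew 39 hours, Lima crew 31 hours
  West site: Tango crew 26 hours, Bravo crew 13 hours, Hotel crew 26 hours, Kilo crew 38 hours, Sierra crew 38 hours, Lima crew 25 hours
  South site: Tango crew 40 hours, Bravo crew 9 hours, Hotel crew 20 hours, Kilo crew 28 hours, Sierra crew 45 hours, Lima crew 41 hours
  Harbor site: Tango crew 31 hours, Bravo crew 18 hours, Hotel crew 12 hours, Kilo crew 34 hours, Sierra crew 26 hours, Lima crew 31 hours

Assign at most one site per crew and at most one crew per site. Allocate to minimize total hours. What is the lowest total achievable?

Minimum total: 121 hours

Optimal: Tango crew→Central site (31 hours), Bravo crew→South site (9 hours), Hotel crew→North site (10 hours), Kilo crew→Ridge site (20 hours), Sierra crew→Harbor site (26 hours), Lima crew→West site (25 hours) — total 31+9+10+20+26+25 = 121 hours.
Next-best assignment: Tango crew→Central site, Bravo crew→South site, Hotel crew→Ridge site, Kilo crew→North site, Sierra crew→Harbor site, Lima crew→West site = 123 hours.
Swapping Hotel crew↔Bravo crew (Hotel crew→South site 20 hours, Bravo crew→North site 18 hours) adds 19.
No other one-to-one assignment undercuts 121 hours.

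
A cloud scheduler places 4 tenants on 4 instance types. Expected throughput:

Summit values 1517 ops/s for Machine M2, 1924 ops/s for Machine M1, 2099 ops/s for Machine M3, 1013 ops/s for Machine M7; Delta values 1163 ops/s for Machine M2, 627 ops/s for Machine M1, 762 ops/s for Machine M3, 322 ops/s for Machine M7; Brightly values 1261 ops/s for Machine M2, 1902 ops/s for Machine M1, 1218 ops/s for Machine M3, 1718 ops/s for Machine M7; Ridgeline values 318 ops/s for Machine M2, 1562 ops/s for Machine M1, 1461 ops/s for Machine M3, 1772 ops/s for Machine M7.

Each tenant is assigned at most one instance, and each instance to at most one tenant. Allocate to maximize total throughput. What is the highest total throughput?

Max total: 6936 ops/s

This is a one-to-one assignment (maximum-weight bipartite matching).
Optimal: Summit→Machine M3 (2099 ops/s), Delta→Machine M2 (1163 ops/s), Brightly→Machine M1 (1902 ops/s), Ridgeline→Machine M7 (1772 ops/s) — total 2099+1163+1902+1772 = 6936 ops/s.
Column-greedy (each instance in turn goes to its best remaining tenant) gives 5202 ops/s, worse by 1734.
Next-best assignment: Summit→Machine M3, Delta→Machine M2, Brightly→Machine M7, Ridgeline→Machine M1 = 6542 ops/s.
Swapping Ridgeline↔Brightly (Ridgeline→Machine M1 1562 ops/s, Brightly→Machine M7 1718 ops/s) loses 394.
Every other assignment is strictly worse.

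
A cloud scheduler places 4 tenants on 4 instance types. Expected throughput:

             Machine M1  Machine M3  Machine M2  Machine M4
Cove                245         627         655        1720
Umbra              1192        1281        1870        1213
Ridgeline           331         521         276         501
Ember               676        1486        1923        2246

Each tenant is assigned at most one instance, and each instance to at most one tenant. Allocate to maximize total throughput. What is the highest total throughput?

Maximum total: 5407 ops/s

Treat this as an assignment problem: match each tenant to one instance.
Optimal: Cove→Machine M4 (1720 ops/s), Umbra→Machine M2 (1870 ops/s), Ridgeline→Machine M1 (331 ops/s), Ember→Machine M3 (1486 ops/s) — total 1720+1870+331+1486 = 5407 ops/s.
Column-greedy (each instance in turn goes to its best remaining tenant) gives 3834 ops/s, worse by 1573.
Checked against all permutations: 5407 ops/s is optimal.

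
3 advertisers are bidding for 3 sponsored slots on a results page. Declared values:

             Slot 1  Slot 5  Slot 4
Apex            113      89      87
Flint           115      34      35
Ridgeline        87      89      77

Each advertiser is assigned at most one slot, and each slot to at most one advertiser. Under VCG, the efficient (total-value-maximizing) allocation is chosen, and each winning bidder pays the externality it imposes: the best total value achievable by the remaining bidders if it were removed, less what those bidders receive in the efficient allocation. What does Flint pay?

Efficient allocation: Apex→Slot 4 ($87), Flint→Slot 1 ($115), Ridgeline→Slot 5 ($89); total welfare W = $291.
Flint receives Slot 1 at value $115, so the others get W − 115 = $176.
Without Flint: best allocation of the remaining 2 bidders over all 3 slots is Apex→Slot 1 ($113), Ridgeline→Slot 5 ($89), total $202.
VCG payment = (others' best without Flint) − (others' welfare with Flint) = 202 − 176 = $26.

Flint pays $26.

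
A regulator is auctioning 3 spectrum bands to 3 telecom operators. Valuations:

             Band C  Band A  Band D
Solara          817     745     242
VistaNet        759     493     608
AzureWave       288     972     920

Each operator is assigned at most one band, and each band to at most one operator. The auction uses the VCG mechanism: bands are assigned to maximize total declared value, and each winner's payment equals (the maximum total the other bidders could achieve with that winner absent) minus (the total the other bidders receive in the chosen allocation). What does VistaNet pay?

Efficient allocation: Solara→Band A ($745M), VistaNet→Band C ($759M), AzureWave→Band D ($920M); total welfare W = $2424M.
VistaNet receives Band C at value $759M, so the others get W − 759 = $1665M.
Without VistaNet: best allocation of the remaining 2 bidders over all 3 bands is Solara→Band C ($817M), AzureWave→Band A ($972M), total $1789M.
VCG payment = (others' best without VistaNet) − (others' welfare with VistaNet) = 1789 − 1665 = $124M.

VistaNet pays $124M.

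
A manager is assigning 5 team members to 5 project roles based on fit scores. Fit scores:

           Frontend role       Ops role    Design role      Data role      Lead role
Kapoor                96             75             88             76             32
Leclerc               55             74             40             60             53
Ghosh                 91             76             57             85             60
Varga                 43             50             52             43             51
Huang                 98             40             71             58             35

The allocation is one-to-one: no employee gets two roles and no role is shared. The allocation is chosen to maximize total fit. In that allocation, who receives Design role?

Treat this as an assignment problem: match each employee to one role.
Optimal: Kapoor→Design role (88 pts), Leclerc→Ops role (74 pts), Ghosh→Data role (85 pts), Varga→Lead role (51 pts), Huang→Frontend role (98 pts) — total 88+74+85+51+98 = 396 pts.
Column-greedy (each role in turn goes to its best remaining employee) gives 373 pts, worse by 23.
Next-best assignment: Kapoor→Frontend role, Leclerc→Ops role, Ghosh→Data role, Varga→Lead role, Huang→Design role = 377 pts.
Checked against all permutations: 396 pts is optimal.
Kapoor's own top role is Frontend role (96 pts), but forcing Kapoor→Frontend role and reassigning the rest optimally gives only 377 pts — worse by 19.

Kapoor receives Design role.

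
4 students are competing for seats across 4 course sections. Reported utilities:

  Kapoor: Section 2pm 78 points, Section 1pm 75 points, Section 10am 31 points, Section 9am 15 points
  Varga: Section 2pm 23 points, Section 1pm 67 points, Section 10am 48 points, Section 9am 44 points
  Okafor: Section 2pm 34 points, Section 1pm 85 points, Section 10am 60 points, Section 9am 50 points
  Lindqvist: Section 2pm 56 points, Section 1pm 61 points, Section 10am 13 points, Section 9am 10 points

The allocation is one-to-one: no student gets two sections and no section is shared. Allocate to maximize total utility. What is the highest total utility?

Optimal: Kapoor→Section 2pm (78 points), Varga→Section 9am (44 points), Okafor→Section 10am (60 points), Lindqvist→Section 1pm (61 points) — total 78+44+60+61 = 243 points.
Row-greedy (each student in turn takes its best remaining section) gives 215 points, worse by 28.
Swapping Varga↔Lindqvist (Varga→Section 1pm 67 points, Lindqvist→Section 9am 10 points) loses 28.
Every other assignment is strictly worse.

Max total: 243 points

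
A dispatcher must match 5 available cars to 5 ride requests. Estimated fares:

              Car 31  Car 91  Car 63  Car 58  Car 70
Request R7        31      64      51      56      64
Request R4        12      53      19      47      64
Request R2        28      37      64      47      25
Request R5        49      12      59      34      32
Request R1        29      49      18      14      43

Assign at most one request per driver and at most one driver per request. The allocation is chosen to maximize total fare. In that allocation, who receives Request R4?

This is the linear assignment problem.
Optimal: Car 31→Request R5 ($49), Car 91→Request R1 ($49), Car 63→Request R2 ($64), Car 58→Request R7 ($56), Car 70→Request R4 ($64) — total 49+49+64+56+64 = $282.
Max-entry greedy (repeatedly take the single best remaining cell) gives $255, worse by 27.
Next-best assignment: Car 31→Request R5, Car 91→Request R1, Car 63→Request R2, Car 58→Request R4, Car 70→Request R7 = $273.
Car 70's own top request is Request R7 ($64), but forcing Car 70→Request R7 and reassigning the rest optimally gives only $273 — worse by 9.

Car 70 receives Request R4.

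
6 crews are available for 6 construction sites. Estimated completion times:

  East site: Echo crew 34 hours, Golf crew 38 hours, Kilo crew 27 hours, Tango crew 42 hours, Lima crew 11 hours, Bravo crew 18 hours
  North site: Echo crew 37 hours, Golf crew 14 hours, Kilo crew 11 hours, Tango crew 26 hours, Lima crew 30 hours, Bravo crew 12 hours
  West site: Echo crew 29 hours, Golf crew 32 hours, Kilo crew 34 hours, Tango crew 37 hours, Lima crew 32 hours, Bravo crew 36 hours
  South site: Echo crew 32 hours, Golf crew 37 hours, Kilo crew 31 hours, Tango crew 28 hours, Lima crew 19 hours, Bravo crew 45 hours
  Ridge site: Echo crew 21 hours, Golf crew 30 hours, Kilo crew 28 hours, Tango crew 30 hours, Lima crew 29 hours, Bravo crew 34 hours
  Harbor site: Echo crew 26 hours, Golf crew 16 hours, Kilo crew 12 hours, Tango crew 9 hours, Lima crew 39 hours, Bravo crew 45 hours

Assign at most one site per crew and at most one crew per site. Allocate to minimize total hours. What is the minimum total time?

Min total: 110 hours

Optimal: Echo crew→Ridge site (21 hours), Golf crew→West site (32 hours), Kilo crew→North site (11 hours), Tango crew→Harbor site (9 hours), Lima crew→South site (19 hours), Bravo crew→East site (18 hours) — total 21+32+11+9+19+18 = 110 hours.
Row-greedy (each crew in turn takes its cheapest remaining site) gives 122 hours, worse by 12.
No other one-to-one assignment undercuts 110 hours.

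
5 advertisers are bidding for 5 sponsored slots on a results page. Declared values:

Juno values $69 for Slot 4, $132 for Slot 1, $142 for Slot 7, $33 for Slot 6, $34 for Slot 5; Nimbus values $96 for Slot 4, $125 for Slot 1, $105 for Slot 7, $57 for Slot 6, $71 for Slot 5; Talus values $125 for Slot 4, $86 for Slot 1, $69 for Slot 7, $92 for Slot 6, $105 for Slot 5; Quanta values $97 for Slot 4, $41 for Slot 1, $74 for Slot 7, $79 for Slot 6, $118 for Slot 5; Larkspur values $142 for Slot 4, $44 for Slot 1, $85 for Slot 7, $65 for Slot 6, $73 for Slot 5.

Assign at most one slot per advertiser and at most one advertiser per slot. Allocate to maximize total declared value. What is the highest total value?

Maximum total: $619

Optimal: Juno→Slot 7 ($142), Nimbus→Slot 1 ($125), Talus→Slot 6 ($92), Quanta→Slot 5 ($118), Larkspur→Slot 4 ($142) — total 142+125+92+118+142 = $619.
Row-greedy (each advertiser in turn takes its best remaining slot) gives $575, worse by 44.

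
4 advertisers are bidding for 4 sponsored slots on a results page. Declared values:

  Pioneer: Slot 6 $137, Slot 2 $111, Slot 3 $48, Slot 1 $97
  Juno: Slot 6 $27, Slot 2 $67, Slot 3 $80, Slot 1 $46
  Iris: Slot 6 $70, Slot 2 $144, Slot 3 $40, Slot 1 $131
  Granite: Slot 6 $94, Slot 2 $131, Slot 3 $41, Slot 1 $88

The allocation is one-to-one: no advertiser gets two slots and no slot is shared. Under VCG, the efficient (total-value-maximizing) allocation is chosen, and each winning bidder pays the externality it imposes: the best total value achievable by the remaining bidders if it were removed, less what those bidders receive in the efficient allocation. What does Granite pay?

Granite pays $13.

Efficient allocation: Pioneer→Slot 6 ($137), Juno→Slot 3 ($80), Iris→Slot 1 ($131), Granite→Slot 2 ($131); total welfare W = $479.
Granite receives Slot 2 at value $131, so the others get W − 131 = $348.
Without Granite: best allocation of the remaining 3 bidders over all 4 slots is Pioneer→Slot 6 ($137), Juno→Slot 3 ($80), Iris→Slot 2 ($144), total $361.
VCG payment = (others' best without Granite) − (others' welfare with Granite) = 361 − 348 = $13.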